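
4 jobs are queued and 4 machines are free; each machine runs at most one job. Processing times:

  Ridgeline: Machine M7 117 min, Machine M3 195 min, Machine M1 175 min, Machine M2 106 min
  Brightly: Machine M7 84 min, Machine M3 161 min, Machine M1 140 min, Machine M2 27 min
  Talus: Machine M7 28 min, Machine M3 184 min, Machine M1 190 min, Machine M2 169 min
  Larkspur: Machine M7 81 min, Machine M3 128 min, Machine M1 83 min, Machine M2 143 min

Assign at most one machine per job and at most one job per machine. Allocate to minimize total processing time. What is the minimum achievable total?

Optimal: Ridgeline→Machine M3 (195 min), Brightly→Machine M2 (27 min), Talus→Machine M7 (28 min), Larkspur→Machine M1 (83 min) — total 195+27+28+83 = 333 min.
Row-greedy (each job in turn takes its cheapest remaining machine) gives 457 min, worse by 124.
Next-best assignment: Ridgeline→Machine M1, Brightly→Machine M2, Talus→Machine M7, Larkspur→Machine M3 = 358 min.
Swapping Ridgeline↔Larkspur (Ridgeline→Machine M1 175 min, Larkspur→Machine M3 128 min) adds 25.
Checked against all permutations: 333 min is optimal.

Minimum total: 333 min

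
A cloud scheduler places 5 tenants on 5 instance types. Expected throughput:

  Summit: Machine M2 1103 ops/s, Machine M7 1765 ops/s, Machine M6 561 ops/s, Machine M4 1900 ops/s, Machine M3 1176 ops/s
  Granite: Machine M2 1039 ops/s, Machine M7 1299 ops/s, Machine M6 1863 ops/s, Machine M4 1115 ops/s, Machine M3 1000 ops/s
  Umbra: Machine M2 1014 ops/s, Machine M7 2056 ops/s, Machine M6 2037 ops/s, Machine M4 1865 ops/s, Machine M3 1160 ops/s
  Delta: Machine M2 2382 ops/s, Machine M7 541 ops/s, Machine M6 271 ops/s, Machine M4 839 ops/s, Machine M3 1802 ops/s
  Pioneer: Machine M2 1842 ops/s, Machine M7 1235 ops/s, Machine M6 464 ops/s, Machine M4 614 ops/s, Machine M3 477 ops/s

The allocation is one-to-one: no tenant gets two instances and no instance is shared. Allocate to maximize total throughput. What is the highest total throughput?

Optimal: Summit→Machine M4 (1900 ops/s), Granite→Machine M6 (1863 ops/s), Umbra→Machine M7 (2056 ops/s), Delta→Machine M3 (1802 ops/s), Pioneer→Machine M2 (1842 ops/s) — total 1900+1863+2056+1802+1842 = 9463 ops/s.
Max-entry greedy (repeatedly take the single best remaining cell) gives 8678 ops/s, worse by 785.
Checked against all permutations: 9463 ops/s is optimal.

Max total: 9463 ops/s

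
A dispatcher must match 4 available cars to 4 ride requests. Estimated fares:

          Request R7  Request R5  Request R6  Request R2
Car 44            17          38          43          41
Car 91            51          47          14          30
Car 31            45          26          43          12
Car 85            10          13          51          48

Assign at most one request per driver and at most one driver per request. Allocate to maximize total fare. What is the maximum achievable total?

Maximum total: $184

Treat this as an assignment problem: match each driver to one request.
Optimal: Car 44→Request R2 ($41), Car 91→Request R5 ($47), Car 31→Request R7 ($45), Car 85→Request R6 ($51) — total 41+47+45+51 = $184.
Row-greedy (each driver in turn takes its best remaining request) gives $168, worse by 16.
No other one-to-one assignment exceeds $184.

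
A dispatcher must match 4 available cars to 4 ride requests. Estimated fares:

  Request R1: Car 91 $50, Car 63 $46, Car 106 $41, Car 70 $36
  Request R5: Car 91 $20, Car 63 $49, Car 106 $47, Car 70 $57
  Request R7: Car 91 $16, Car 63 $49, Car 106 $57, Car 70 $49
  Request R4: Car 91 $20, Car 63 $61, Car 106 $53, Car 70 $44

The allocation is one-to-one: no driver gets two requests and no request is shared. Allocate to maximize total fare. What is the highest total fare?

Optimal: Car 91→Request R1 ($50), Car 63→Request R4 ($61), Car 106→Request R7 ($57), Car 70→Request R5 ($57) — total 50+61+57+57 = $225.
Swapping Car 106↔Car 70 (Car 106→Request R5 $47, Car 70→Request R7 $49) loses 18.
Checked against all permutations: $225 is optimal.

Maximum total: $225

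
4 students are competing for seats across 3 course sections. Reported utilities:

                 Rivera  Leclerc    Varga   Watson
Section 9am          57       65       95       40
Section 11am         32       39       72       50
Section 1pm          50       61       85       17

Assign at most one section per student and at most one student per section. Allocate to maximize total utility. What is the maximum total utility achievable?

This is the linear assignment problem.
Optimal: Varga→Section 9am (95 points), Watson→Section 11am (50 points), Leclerc→Section 1pm (61 points) — total 95+50+61 = 206 points.
Row-greedy (each student in turn takes its best remaining section) gives 190 points, worse by 16.
Next-best assignment: Leclerc→Section 9am, Watson→Section 11am, Varga→Section 1pm = 200 points.
Every other assignment is strictly worse.

Maximum total: 206 points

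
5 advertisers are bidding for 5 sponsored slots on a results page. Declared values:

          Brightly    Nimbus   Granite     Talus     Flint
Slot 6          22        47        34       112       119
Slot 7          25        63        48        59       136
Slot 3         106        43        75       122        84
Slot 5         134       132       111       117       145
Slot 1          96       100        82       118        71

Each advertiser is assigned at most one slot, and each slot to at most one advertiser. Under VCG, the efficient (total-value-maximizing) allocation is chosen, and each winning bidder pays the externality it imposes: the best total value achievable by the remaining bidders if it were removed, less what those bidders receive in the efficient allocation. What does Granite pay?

Granite pays $6.

Efficient allocation: Brightly→Slot 3 ($106), Nimbus→Slot 5 ($132), Granite→Slot 1 ($82), Talus→Slot 6 ($112), Flint→Slot 7 ($136); total welfare W = $568.
Granite receives Slot 1 at value $82, so the others get W − 82 = $486.
Without Granite: best allocation of the remaining 4 bidders over all 5 slots is Brightly→Slot 3 ($106), Nimbus→Slot 5 ($132), Talus→Slot 1 ($118), Flint→Slot 7 ($136), total $492.
VCG payment = (others' best without Granite) − (others' welfare with Granite) = 492 − 486 = $6.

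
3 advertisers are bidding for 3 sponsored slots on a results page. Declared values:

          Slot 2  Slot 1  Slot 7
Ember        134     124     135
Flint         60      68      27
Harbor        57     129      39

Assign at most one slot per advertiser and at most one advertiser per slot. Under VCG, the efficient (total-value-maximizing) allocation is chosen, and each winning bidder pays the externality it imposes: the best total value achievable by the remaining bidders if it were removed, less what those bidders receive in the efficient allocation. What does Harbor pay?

Harbor pays $8.

Efficient allocation: Ember→Slot 7 ($135), Flint→Slot 2 ($60), Harbor→Slot 1 ($129); total welfare W = $324.
Harbor receives Slot 1 at value $129, so the others get W − 129 = $195.
Without Harbor: best allocation of the remaining 2 bidders over all 3 slots is Ember→Slot 7 ($135), Flint→Slot 1 ($68), total $203.
VCG payment = (others' best without Harbor) − (others' welfare with Harbor) = 203 − 195 = $8.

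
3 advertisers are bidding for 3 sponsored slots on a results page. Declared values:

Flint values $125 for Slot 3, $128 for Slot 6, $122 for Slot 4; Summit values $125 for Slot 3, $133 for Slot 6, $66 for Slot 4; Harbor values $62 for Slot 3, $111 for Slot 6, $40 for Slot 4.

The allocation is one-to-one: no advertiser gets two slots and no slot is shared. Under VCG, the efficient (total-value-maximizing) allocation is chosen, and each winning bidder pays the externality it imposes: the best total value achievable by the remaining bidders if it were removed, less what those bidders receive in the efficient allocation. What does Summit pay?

Efficient allocation: Flint→Slot 4 ($122), Summit→Slot 3 ($125), Harbor→Slot 6 ($111); total welfare W = $358.
Summit receives Slot 3 at value $125, so the others get W − 125 = $233.
Without Summit: best allocation of the remaining 2 bidders over all 3 slots is Flint→Slot 3 ($125), Harbor→Slot 6 ($111), total $236.
VCG payment = (others' best without Summit) − (others' welfare with Summit) = 236 − 233 = $3.

Summit pays $3.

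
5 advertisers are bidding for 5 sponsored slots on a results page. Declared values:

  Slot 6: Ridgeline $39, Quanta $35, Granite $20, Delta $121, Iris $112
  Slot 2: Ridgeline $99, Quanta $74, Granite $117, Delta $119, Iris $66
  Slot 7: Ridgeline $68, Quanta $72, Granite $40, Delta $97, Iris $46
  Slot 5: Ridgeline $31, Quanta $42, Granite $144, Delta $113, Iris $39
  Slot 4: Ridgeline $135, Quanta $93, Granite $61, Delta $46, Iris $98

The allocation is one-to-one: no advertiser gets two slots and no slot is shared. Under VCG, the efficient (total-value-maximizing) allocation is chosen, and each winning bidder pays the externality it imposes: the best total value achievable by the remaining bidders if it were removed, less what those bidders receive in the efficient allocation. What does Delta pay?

Efficient allocation: Ridgeline→Slot 4 ($135), Quanta→Slot 7 ($72), Granite→Slot 5 ($144), Delta→Slot 2 ($119), Iris→Slot 6 ($112); total welfare W = $582.
Delta receives Slot 2 at value $119, so the others get W − 119 = $463.
Without Delta: best allocation of the remaining 4 bidders over all 5 slots is Ridgeline→Slot 4 ($135), Quanta→Slot 2 ($74), Granite→Slot 5 ($144), Iris→Slot 6 ($112), total $465.
VCG payment = (others' best without Delta) − (others' welfare with Delta) = 465 − 463 = $2.

Delta pays $2.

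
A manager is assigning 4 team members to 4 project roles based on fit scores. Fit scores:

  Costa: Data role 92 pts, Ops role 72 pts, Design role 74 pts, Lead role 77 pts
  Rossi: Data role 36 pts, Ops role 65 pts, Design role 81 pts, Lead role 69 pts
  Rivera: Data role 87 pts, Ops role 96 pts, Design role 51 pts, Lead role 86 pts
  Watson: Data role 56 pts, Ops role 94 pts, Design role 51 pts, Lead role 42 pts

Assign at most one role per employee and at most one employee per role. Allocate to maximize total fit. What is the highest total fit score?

Optimal: Costa→Data role (92 pts), Rossi→Design role (81 pts), Rivera→Lead role (86 pts), Watson→Ops role (94 pts) — total 92+81+86+94 = 353 pts.
Max-entry greedy (repeatedly take the single best remaining cell) gives 311 pts, worse by 42.
Next-best assignment: Costa→Lead role, Rossi→Design role, Rivera→Data role, Watson→Ops role = 339 pts.
Swapping Rossi↔Watson (Rossi→Ops role 65 pts, Watson→Design role 51 pts) loses 59.

Max total: 353 pts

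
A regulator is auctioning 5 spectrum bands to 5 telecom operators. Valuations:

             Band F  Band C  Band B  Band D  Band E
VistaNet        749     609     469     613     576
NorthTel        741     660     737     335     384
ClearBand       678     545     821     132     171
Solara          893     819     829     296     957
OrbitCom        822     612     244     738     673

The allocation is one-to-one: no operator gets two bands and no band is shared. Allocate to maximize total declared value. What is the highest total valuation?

Optimal: VistaNet→Band F ($749M), NorthTel→Band C ($660M), ClearBand→Band B ($821M), Solara→Band E ($957M), OrbitCom→Band D ($738M) — total 749+660+821+957+738 = $3925M.
Max-entry greedy (repeatedly take the single best remaining cell) gives $3873M, worse by 52.

Max total: $3925M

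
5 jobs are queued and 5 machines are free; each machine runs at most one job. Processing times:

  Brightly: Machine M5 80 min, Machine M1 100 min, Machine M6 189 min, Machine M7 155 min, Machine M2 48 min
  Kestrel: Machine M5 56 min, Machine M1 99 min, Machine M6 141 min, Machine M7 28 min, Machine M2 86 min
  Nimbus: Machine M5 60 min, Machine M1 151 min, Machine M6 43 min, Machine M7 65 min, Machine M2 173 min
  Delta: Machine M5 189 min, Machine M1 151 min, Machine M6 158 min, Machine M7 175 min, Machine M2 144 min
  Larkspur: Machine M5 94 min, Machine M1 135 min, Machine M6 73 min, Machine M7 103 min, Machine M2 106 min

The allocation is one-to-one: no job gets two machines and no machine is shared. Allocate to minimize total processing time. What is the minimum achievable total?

Minimum total: 360 min

Treat this as an assignment problem: match each job to one machine.
Optimal: Brightly→Machine M2 (48 min), Kestrel→Machine M7 (28 min), Nimbus→Machine M5 (60 min), Delta→Machine M1 (151 min), Larkspur→Machine M6 (73 min) — total 48+28+60+151+73 = 360 min.
Min-entry greedy (repeatedly take the single cheapest remaining cell) gives 364 min, worse by 4.
Checked against all permutations: 360 min is optimal.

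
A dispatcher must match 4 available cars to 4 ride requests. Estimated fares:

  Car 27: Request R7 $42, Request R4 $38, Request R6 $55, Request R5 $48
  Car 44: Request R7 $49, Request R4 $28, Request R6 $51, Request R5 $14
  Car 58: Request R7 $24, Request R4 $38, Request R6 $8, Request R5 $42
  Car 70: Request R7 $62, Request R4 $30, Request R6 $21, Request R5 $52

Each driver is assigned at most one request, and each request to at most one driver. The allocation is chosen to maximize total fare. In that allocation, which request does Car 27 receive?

Optimal: Car 27→Request R5 ($48), Car 44→Request R6 ($51), Car 58→Request R4 ($38), Car 70→Request R7 ($62) — total 48+51+38+62 = $199.
Max-entry greedy (repeatedly take the single best remaining cell) gives $187, worse by 12.
Every other assignment is strictly worse.
Car 27's own top request is Request R6 ($55), but forcing Car 27→Request R6 and reassigning the rest optimally gives only $194 — worse by 5.

Car 27 receives Request R5.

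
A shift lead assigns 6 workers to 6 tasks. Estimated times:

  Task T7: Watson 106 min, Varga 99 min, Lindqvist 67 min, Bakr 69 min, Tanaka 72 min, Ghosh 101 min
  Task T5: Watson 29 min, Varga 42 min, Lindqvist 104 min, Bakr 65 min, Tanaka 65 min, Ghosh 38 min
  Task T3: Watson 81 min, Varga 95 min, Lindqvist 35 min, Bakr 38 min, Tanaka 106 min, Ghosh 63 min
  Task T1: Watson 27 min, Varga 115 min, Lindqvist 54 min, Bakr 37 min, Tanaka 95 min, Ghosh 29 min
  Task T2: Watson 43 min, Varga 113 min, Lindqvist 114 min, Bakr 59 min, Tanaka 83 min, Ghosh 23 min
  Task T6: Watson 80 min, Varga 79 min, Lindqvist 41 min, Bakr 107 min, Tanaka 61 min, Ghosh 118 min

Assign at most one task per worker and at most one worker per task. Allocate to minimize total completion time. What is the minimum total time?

Optimal: Watson→Task T1 (27 min), Varga→Task T5 (42 min), Lindqvist→Task T6 (41 min), Bakr→Task T3 (38 min), Tanaka→Task T7 (72 min), Ghosh→Task T2 (23 min) — total 27+42+41+38+72+23 = 243 min.
Row-greedy (each worker in turn takes its cheapest remaining task) gives 325 min, worse by 82.
Swapping Varga↔Ghosh (Varga→Task T2 113 min, Ghosh→Task T5 38 min) adds 86.

Minimum total: 243 min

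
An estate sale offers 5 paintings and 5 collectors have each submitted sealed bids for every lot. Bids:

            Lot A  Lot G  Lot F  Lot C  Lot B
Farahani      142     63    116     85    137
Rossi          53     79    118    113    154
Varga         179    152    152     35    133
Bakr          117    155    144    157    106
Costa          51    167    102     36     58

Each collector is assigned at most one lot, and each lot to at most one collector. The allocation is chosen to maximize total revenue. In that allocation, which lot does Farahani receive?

Optimal: Farahani→Lot F ($116), Rossi→Lot B ($154), Varga→Lot A ($179), Bakr→Lot C ($157), Costa→Lot G ($167) — total 116+154+179+157+167 = $773.
Column-greedy (each lot in turn goes to its best remaining collector) gives $740, worse by 33.
Checked against all permutations: $773 is optimal.
Farahani's own top lot is Lot A ($142), but forcing Farahani→Lot A and reassigning the rest optimally gives only $772 — worse by 1.

Farahani receives Lot F.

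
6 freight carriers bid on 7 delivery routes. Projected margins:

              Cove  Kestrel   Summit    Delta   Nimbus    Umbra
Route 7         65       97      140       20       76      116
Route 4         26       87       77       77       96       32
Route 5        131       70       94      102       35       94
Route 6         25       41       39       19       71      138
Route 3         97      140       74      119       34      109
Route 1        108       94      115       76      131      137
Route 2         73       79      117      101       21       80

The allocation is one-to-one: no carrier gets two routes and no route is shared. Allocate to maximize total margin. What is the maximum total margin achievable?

This is the linear assignment problem.
Optimal: Cove→Route 5 ($131k), Kestrel→Route 3 ($140k), Summit→Route 7 ($140k), Delta→Route 2 ($101k), Nimbus→Route 1 ($131k), Umbra→Route 6 ($138k) — total 131+140+140+101+131+138 = $781k.
Column-greedy (each route in turn goes to its best remaining carrier) gives $721k, worse by 60.
Next-best assignment: Cove→Route 5, Kestrel→Route 3, Summit→Route 7, Delta→Route 4, Nimbus→Route 1, Umbra→Route 6 = $757k.
Checked against all permutations: $781k is optimal.

Max total: $781k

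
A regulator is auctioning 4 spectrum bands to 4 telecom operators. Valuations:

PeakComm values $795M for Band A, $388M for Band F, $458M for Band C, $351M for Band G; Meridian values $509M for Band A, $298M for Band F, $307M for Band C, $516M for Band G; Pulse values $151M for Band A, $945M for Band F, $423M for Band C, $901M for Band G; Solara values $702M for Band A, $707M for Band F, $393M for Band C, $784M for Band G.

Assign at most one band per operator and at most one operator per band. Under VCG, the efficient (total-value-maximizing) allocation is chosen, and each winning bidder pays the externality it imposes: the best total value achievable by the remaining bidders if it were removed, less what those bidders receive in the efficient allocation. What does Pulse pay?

Pulse pays $132M.

Efficient allocation: PeakComm→Band A ($795M), Meridian→Band C ($307M), Pulse→Band F ($945M), Solara→Band G ($784M); total welfare W = $2831M.
Pulse receives Band F at value $945M, so the others get W − 945 = $1886M.
Without Pulse: best allocation of the remaining 3 bidders over all 4 bands is PeakComm→Band A ($795M), Meridian→Band G ($516M), Solara→Band F ($707M), total $2018M.
VCG payment = (others' best without Pulse) − (others' welfare with Pulse) = 2018 − 1886 = $132M.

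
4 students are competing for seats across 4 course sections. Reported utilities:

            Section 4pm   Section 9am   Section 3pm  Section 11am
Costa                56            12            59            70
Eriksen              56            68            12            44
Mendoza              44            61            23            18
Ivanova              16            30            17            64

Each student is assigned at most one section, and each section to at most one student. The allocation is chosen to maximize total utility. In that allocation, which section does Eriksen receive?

Optimal: Costa→Section 3pm (59 points), Eriksen→Section 4pm (56 points), Mendoza→Section 9am (61 points), Ivanova→Section 11am (64 points) — total 59+56+61+64 = 240 points.
Column-greedy (each section in turn goes to its best remaining student) gives 211 points, worse by 29.
Next-best assignment: Costa→Section 3pm, Eriksen→Section 9am, Mendoza→Section 4pm, Ivanova→Section 11am = 235 points.
Checked against all permutations: 240 points is optimal.
Eriksen's own top section is Section 9am (68 points), but forcing Eriksen→Section 9am and reassigning the rest optimally gives only 235 points — worse by 5.

Eriksen receives Section 4pm.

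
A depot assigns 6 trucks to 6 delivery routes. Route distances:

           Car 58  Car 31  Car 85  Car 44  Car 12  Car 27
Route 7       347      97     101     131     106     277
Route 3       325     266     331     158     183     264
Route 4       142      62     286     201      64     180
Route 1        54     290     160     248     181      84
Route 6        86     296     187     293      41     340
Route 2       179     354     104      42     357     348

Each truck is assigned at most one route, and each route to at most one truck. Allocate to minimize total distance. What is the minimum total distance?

Optimal: Car 58→Route 6 (86 km), Car 31→Route 4 (62 km), Car 85→Route 7 (101 km), Car 44→Route 2 (42 km), Car 12→Route 3 (183 km), Car 27→Route 1 (84 km) — total 86+62+101+42+183+84 = 558 km.
Min-entry greedy (repeatedly take the single cheapest remaining cell) gives 564 km, worse by 6.

Minimum total: 558 km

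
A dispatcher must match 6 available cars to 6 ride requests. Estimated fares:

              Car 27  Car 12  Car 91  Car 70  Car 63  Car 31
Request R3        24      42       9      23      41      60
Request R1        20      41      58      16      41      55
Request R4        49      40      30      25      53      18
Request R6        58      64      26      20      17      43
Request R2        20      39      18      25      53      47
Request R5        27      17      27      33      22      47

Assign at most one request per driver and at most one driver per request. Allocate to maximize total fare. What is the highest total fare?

Max total: $317

Treat this as an assignment problem: match each driver to one request.
Optimal: Car 27→Request R4 ($49), Car 12→Request R6 ($64), Car 91→Request R1 ($58), Car 70→Request R5 ($33), Car 63→Request R2 ($53), Car 31→Request R3 ($60) — total 49+64+58+33+53+60 = $317.
Column-greedy (each request in turn goes to its best remaining driver) gives $287, worse by 30.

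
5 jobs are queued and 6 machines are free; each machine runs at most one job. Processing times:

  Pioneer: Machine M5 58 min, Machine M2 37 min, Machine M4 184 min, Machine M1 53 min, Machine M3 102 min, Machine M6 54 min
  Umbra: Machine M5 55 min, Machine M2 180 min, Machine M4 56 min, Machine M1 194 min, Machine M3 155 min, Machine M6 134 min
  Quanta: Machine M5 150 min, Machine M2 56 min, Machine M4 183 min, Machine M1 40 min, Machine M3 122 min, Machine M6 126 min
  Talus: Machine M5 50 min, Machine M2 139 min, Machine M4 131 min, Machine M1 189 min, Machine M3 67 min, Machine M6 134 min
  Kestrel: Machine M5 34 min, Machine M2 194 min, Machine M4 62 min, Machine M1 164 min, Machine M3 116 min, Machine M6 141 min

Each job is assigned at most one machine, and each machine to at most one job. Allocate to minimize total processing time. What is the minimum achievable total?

Optimal: Pioneer→Machine M2 (37 min), Umbra→Machine M4 (56 min), Quanta→Machine M1 (40 min), Talus→Machine M3 (67 min), Kestrel→Machine M5 (34 min) — total 37+56+40+67+34 = 234 min.
Row-greedy (each job in turn takes its cheapest remaining machine) gives 261 min, worse by 27.
Next-best assignment: Pioneer→Machine M6, Umbra→Machine M4, Quanta→Machine M1, Talus→Machine M3, Kestrel→Machine M5 = 251 min.
Swapping Talus↔Kestrel (Talus→Machine M5 50 min, Kestrel→Machine M3 116 min) adds 65.

Minimum total: 234 min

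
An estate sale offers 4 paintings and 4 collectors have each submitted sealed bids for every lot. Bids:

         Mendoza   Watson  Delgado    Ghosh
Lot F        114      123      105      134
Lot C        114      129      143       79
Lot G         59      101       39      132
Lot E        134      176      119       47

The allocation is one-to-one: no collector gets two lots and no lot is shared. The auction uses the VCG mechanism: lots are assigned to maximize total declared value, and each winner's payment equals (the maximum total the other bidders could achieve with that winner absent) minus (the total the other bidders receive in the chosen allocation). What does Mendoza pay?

Mendoza pays $2.

Efficient allocation: Mendoza→Lot F ($114), Watson→Lot E ($176), Delgado→Lot C ($143), Ghosh→Lot G ($132); total welfare W = $565.
Mendoza receives Lot F at value $114, so the others get W − 114 = $451.
Without Mendoza: best allocation of the remaining 3 bidders over all 4 lots is Watson→Lot E ($176), Delgado→Lot C ($143), Ghosh→Lot F ($134), total $453.
VCG payment = (others' best without Mendoza) − (others' welfare with Mendoza) = 453 − 451 = $2.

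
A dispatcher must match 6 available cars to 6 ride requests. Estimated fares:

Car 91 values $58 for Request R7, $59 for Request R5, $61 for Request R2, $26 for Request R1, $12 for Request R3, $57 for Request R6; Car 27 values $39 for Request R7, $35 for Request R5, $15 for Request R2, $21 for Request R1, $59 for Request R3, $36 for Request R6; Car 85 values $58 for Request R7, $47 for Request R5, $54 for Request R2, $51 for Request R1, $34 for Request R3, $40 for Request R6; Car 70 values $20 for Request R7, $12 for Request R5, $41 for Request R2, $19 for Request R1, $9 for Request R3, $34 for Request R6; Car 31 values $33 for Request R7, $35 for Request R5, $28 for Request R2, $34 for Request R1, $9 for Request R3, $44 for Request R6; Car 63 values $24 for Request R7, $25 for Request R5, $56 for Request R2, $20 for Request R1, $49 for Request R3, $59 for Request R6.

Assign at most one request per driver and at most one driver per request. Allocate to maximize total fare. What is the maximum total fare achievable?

Max total: $310

Optimal: Car 91→Request R5 ($59), Car 27→Request R3 ($59), Car 85→Request R7 ($58), Car 70→Request R2 ($41), Car 31→Request R1 ($34), Car 63→Request R6 ($59) — total 59+59+58+41+34+59 = $310.
Max-entry greedy (repeatedly take the single best remaining cell) gives $291, worse by 19.
Next-best assignment: Car 91→Request R7, Car 27→Request R3, Car 85→Request R1, Car 70→Request R2, Car 31→Request R5, Car 63→Request R6 = $303.
No other one-to-one assignment exceeds $310.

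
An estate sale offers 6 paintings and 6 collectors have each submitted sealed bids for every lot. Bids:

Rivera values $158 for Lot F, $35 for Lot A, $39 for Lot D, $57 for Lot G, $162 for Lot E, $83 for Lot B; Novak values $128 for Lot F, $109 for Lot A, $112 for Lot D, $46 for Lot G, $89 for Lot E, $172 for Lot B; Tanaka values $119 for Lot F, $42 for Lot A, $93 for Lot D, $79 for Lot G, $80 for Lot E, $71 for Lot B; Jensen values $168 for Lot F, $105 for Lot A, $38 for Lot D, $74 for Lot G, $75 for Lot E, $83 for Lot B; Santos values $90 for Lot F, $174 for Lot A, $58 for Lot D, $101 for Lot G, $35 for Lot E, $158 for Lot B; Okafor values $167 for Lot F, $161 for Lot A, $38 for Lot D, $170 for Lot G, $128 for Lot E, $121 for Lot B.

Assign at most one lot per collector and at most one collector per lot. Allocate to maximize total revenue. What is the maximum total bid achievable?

Maximum total: $939

Optimal: Rivera→Lot E ($162), Novak→Lot B ($172), Tanaka→Lot D ($93), Jensen→Lot F ($168), Santos→Lot A ($174), Okafor→Lot G ($170) — total 162+172+93+168+174+170 = $939.
Row-greedy (each collector in turn takes its best remaining lot) gives $697, worse by 242.
Swapping Rivera↔Tanaka (Rivera→Lot D $39, Tanaka→Lot E $80) loses 136.
No other one-to-one assignment exceeds $939.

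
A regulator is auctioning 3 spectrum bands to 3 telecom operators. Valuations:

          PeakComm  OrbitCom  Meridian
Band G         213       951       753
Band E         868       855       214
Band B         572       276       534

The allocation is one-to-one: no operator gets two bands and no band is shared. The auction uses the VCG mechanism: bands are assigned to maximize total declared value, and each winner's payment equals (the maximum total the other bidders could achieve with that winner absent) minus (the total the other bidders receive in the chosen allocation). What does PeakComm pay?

Efficient allocation: PeakComm→Band E ($868M), OrbitCom→Band G ($951M), Meridian→Band B ($534M); total welfare W = $2353M.
PeakComm receives Band E at value $868M, so the others get W − 868 = $1485M.
Without PeakComm: best allocation of the remaining 2 bidders over all 3 bands is OrbitCom→Band E ($855M), Meridian→Band G ($753M), total $1608M.
VCG payment = (others' best without PeakComm) − (others' welfare with PeakComm) = 1608 − 1485 = $123M.

PeakComm pays $123M.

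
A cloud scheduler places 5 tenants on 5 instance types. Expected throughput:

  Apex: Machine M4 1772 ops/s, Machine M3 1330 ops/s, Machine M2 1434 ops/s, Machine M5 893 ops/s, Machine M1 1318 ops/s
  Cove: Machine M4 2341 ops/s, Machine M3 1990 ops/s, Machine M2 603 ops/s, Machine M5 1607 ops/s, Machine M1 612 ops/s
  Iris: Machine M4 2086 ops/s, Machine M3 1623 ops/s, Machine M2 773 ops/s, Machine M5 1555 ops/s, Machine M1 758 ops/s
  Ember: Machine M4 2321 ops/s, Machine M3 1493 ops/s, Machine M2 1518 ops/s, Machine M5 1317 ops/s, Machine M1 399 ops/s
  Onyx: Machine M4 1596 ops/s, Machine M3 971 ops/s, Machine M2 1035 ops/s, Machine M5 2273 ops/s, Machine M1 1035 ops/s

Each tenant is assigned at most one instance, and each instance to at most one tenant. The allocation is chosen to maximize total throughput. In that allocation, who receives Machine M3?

Optimal: Apex→Machine M1 (1318 ops/s), Cove→Machine M3 (1990 ops/s), Iris→Machine M4 (2086 ops/s), Ember→Machine M2 (1518 ops/s), Onyx→Machine M5 (2273 ops/s) — total 1318+1990+2086+1518+2273 = 9185 ops/s.
Row-greedy (each tenant in turn takes its best remaining instance) gives 7870 ops/s, worse by 1315.
Cove's own top instance is Machine M4 (2341 ops/s), but forcing Cove→Machine M4 and reassigning the rest optimally gives only 9073 ops/s — worse by 112.

Cove receives Machine M3.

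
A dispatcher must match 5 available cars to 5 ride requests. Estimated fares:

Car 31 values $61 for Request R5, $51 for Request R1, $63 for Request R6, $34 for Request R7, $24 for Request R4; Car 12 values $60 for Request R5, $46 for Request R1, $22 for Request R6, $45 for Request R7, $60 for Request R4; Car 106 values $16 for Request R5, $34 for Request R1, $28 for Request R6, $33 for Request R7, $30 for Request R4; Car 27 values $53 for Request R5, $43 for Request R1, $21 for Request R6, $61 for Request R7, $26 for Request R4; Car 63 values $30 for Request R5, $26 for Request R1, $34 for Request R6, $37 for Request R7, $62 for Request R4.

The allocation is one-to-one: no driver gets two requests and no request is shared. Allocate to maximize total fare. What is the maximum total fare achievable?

Max total: $280

This is a one-to-one assignment (maximum-weight bipartite matching).
Optimal: Car 31→Request R6 ($63), Car 12→Request R5 ($60), Car 106→Request R1 ($34), Car 27→Request R7 ($61), Car 63→Request R4 ($62) — total 63+60+34+61+62 = $280.
Column-greedy (each request in turn goes to its best remaining driver) gives $232, worse by 48.
Next-best assignment: Car 31→Request R1, Car 12→Request R5, Car 106→Request R6, Car 27→Request R7, Car 63→Request R4 = $262.
Swapping Car 63↔Car 106 (Car 63→Request R1 $26, Car 106→Request R4 $30) loses 40.
Checked against all permutations: $280 is optimal.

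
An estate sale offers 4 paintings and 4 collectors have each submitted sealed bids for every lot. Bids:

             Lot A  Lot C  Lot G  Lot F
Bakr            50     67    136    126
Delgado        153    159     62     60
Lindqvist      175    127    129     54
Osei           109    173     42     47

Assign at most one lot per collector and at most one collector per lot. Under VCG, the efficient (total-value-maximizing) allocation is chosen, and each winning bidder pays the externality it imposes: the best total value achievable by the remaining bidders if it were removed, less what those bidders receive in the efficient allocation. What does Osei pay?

Osei pays $62.

Efficient allocation: Bakr→Lot F ($126), Delgado→Lot A ($153), Lindqvist→Lot G ($129), Osei→Lot C ($173); total welfare W = $581.
Osei receives Lot C at value $173, so the others get W − 173 = $408.
Without Osei: best allocation of the remaining 3 bidders over all 4 lots is Bakr→Lot G ($136), Delgado→Lot C ($159), Lindqvist→Lot A ($175), total $470.
VCG payment = (others' best without Osei) − (others' welfare with Osei) = 470 − 408 = $62.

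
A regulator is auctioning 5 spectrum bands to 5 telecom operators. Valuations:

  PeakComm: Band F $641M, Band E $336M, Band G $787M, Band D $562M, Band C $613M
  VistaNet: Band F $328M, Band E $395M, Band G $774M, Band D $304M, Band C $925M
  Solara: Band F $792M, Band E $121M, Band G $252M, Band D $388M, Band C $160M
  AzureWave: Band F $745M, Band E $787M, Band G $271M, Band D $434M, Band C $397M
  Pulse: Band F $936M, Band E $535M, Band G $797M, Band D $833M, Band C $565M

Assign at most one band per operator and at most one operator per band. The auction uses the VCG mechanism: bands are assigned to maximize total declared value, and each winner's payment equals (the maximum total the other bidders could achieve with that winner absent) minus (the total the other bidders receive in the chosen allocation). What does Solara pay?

Solara pays $103M.

Efficient allocation: PeakComm→Band G ($787M), VistaNet→Band C ($925M), Solara→Band F ($792M), AzureWave→Band E ($787M), Pulse→Band D ($833M); total welfare W = $4124M.
Solara receives Band F at value $792M, so the others get W − 792 = $3332M.
Without Solara: best allocation of the remaining 4 bidders over all 5 bands is PeakComm→Band G ($787M), VistaNet→Band C ($925M), AzureWave→Band E ($787M), Pulse→Band F ($936M), total $3435M.
VCG payment = (others' best without Solara) − (others' welfare with Solara) = 3435 − 3332 = $103M.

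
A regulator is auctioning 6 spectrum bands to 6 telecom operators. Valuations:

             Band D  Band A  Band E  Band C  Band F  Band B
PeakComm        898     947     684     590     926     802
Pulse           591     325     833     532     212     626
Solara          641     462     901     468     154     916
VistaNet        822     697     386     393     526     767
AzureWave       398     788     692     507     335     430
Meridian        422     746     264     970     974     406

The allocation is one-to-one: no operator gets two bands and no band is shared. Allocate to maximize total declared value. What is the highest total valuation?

Maximum total: $5255M

Optimal: PeakComm→Band F ($926M), Pulse→Band E ($833M), Solara→Band B ($916M), VistaNet→Band D ($822M), AzureWave→Band A ($788M), Meridian→Band C ($970M) — total 926+833+916+822+788+970 = $5255M.
Column-greedy (each band in turn goes to its best remaining operator) gives $4709M, worse by 546.
No other one-to-one assignment exceeds $5255M.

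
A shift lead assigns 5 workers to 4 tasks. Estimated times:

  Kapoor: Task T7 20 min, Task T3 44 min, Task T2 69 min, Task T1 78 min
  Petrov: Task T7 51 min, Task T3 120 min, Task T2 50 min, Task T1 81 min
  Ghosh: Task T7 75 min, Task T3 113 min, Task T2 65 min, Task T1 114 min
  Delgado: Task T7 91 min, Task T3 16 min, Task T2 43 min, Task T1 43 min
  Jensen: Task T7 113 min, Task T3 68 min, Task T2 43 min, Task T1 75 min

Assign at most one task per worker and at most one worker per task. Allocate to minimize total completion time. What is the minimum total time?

Optimal: Kapoor→Task T7 (20 min), Delgado→Task T3 (16 min), Jensen→Task T2 (43 min), Petrov→Task T1 (81 min) — total 20+16+43+81 = 160 min.
Next-best assignment: Kapoor→Task T7, Delgado→Task T3, Petrov→Task T2, Jensen→Task T1 = 161 min.
Swapping Jensen↔Petrov (Jensen→Task T1 75 min, Petrov→Task T2 50 min) adds 1.
Checked against all permutations: 160 min is optimal.

Min total: 160 min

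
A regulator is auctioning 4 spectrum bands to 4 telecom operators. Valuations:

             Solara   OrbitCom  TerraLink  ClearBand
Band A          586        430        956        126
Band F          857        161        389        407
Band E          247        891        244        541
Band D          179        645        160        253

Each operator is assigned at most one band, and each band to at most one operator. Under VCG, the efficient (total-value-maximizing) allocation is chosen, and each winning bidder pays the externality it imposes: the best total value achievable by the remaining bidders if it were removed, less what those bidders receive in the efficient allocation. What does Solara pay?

Solara pays $112M.

Efficient allocation: Solara→Band F ($857M), OrbitCom→Band D ($645M), TerraLink→Band A ($956M), ClearBand→Band E ($541M); total welfare W = $2999M.
Solara receives Band F at value $857M, so the others get W − 857 = $2142M.
Without Solara: best allocation of the remaining 3 bidders over all 4 bands is OrbitCom→Band E ($891M), TerraLink→Band A ($956M), ClearBand→Band F ($407M), total $2254M.
VCG payment = (others' best without Solara) − (others' welfare with Solara) = 2254 − 2142 = $112M.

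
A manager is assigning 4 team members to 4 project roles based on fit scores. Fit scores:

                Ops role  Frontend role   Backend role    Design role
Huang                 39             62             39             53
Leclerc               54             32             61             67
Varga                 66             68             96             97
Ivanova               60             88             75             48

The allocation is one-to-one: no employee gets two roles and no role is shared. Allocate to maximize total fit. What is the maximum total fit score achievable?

Max total: 291 pts

Optimal: Huang→Design role (53 pts), Leclerc→Ops role (54 pts), Varga→Backend role (96 pts), Ivanova→Frontend role (88 pts) — total 53+54+96+88 = 291 pts.
Max-entry greedy (repeatedly take the single best remaining cell) gives 285 pts, worse by 6.
Checked against all permutations: 291 pts is optimal.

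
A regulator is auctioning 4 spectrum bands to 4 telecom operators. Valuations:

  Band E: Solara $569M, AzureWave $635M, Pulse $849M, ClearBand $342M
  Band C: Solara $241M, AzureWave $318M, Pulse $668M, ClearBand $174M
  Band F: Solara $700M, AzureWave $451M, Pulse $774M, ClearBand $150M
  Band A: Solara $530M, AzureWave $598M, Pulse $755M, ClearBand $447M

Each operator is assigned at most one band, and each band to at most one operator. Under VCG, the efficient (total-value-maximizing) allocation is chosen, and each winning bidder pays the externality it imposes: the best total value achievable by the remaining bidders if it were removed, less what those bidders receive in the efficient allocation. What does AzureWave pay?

Efficient allocation: Solara→Band F ($700M), AzureWave→Band E ($635M), Pulse→Band C ($668M), ClearBand→Band A ($447M); total welfare W = $2450M.
AzureWave receives Band E at value $635M, so the others get W − 635 = $1815M.
Without AzureWave: best allocation of the remaining 3 bidders over all 4 bands is Solara→Band F ($700M), Pulse→Band E ($849M), ClearBand→Band A ($447M), total $1996M.
VCG payment = (others' best without AzureWave) − (others' welfare with AzureWave) = 1996 − 1815 = $181M.

AzureWave pays $181M.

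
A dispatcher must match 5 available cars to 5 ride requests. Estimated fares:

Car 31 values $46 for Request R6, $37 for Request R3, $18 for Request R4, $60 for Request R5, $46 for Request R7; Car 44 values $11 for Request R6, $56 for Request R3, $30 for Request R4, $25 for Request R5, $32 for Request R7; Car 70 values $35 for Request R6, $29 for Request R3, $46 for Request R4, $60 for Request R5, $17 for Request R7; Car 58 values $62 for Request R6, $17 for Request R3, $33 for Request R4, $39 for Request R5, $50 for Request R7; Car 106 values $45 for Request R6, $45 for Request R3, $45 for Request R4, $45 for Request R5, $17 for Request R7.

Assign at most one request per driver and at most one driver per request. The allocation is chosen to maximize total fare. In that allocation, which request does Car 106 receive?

Car 106 receives Request R4.

Treat this as an assignment problem: match each driver to one request.
Optimal: Car 31→Request R7 ($46), Car 44→Request R3 ($56), Car 70→Request R5 ($60), Car 58→Request R6 ($62), Car 106→Request R4 ($45) — total 46+56+60+62+45 = $269.
Row-greedy (each driver in turn takes its best remaining request) gives $241, worse by 28.
Next-best assignment: Car 31→Request R6, Car 44→Request R3, Car 70→Request R5, Car 58→Request R7, Car 106→Request R4 = $257.
Swapping Car 58↔Car 31 (Car 58→Request R7 $50, Car 31→Request R6 $46) loses 12.
No other one-to-one assignment exceeds $269.
Car 106's own top request is Request R6 ($45), but forcing Car 106→Request R6 and reassigning the rest optimally gives only $257 — worse by 12.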